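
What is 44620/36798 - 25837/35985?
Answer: 109150129/220696005 ≈ 0.49457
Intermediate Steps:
44620/36798 - 25837/35985 = 44620*(1/36798) - 25837*1/35985 = 22310/18399 - 25837/35985 = 109150129/220696005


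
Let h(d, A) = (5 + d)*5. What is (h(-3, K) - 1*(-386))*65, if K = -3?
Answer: 25740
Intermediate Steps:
h(d, A) = 25 + 5*d
(h(-3, K) - 1*(-386))*65 = ((25 + 5*(-3)) - 1*(-386))*65 = ((25 - 15) + 386)*65 = (10 + 386)*65 = 396*65 = 25740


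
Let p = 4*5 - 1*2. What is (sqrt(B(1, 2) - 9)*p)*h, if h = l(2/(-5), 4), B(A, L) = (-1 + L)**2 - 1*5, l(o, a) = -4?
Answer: -72*I*sqrt(13) ≈ -259.6*I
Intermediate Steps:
B(A, L) = -5 + (-1 + L)**2 (B(A, L) = (-1 + L)**2 - 5 = -5 + (-1 + L)**2)
h = -4
p = 18 (p = 20 - 2 = 18)
(sqrt(B(1, 2) - 9)*p)*h = (sqrt((-5 + (-1 + 2)**2) - 9)*18)*(-4) = (sqrt((-5 + 1**2) - 9)*18)*(-4) = (sqrt((-5 + 1) - 9)*18)*(-4) = (sqrt(-4 - 9)*18)*(-4) = (sqrt(-13)*18)*(-4) = ((I*sqrt(13))*18)*(-4) = (18*I*sqrt(13))*(-4) = -72*I*sqrt(13)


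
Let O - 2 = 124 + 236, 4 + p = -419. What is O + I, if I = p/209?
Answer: 75235/209 ≈ 359.98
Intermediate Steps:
p = -423 (p = -4 - 419 = -423)
O = 362 (O = 2 + (124 + 236) = 2 + 360 = 362)
I = -423/209 ≈ -2.0239
O + I = 362 - 423/209 = 75235/209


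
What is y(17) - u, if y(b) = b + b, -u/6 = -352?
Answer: -2078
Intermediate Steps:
u = 2112 (u = -6*(-352) = 2112)
y(b) = 2*b
y(17) - u = 2*17 - 1*2112 = 34 - 2112 = -2078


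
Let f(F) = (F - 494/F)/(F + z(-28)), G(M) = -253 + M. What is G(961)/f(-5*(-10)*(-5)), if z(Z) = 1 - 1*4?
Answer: 22390500/31003 ≈ 722.20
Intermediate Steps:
z(Z) = -3 (z(Z) = 1 - 4 = -3)
f(F) = (F - 494/F)/(-3 + F) (f(F) = (F - 494/F)/(F - 3) = (F - 494/F)/(-3 + F))
G(961)/f(-5*(-10)*(-5)) = (-253 + 961)/(((-494 + (-5*(-10)*(-5))²)/(((-5*(-10)*(-5)))*(-3 - 5*(-10)*(-5))))) = 708/(((-494 + (50*(-5))²)/(((50*(-5)))*(-3 + 50*(-5))))) = 708/(((-494 + (-250)²)/((-250)*(-3 - 250)))) = 708/((-1/250*(-494 + 62500)/(-253))) = 708/((-1/250*(-1/253)*62006)) = 708/(31003/31625) = 708*(31625/31003) = 22390500/31003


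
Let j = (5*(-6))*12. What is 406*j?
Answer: -146160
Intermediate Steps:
j = -360 (j = -30*12 = -360)
406*j = 406*(-360) = -146160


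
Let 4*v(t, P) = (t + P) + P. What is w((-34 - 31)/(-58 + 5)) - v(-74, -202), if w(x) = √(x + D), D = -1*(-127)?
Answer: 239/2 + 2*√90047/53 ≈ 130.82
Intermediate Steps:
v(t, P) = P/2 + t/4 (v(t, P) = ((t + P) + P)/4 = ((P + t) + P)/4 = (t + 2*P)/4 = P/2 + t/4)
D = 127
w(x) = √(127 + x) (w(x) = √(x + 127) = √(127 + x))
w((-34 - 31)/(-58 + 5)) - v(-74, -202) = √(127 + (-34 - 31)/(-58 + 5)) - ((½)*(-202) + (¼)*(-74)) = √(127 - 65/(-53)) - (-101 - 37/2) = √(127 - 65*(-1/53)) - 1*(-239/2) = √(127 + 65/53) + 239/2 = √(6796/53) + 239/2 = 2*√90047/53 + 239/2 = 239/2 + 2*√90047/53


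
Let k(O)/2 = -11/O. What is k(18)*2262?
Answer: -8294/3 ≈ -2764.7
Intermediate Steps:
k(O) = -22/O (k(O) = 2*(-11/O) = -22/O)
k(18)*2262 = -22/18*2262 = -22*1/18*2262 = -11/9*2262 = -8294/3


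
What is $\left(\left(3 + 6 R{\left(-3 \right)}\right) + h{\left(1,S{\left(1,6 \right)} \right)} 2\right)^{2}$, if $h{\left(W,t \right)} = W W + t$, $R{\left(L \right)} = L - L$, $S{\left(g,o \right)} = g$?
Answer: $49$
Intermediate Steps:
$R{\left(L \right)} = 0$
$h{\left(W,t \right)} = t + W^{2}$ ($h{\left(W,t \right)} = W^{2} + t = t + W^{2}$)
$\left(\left(3 + 6 R{\left(-3 \right)}\right) + h{\left(1,S{\left(1,6 \right)} \right)} 2\right)^{2} = \left(\left(3 + 6 \cdot 0\right) + \left(1 + 1^{2}\right) 2\right)^{2} = \left(\left(3 + 0\right) + \left(1 + 1\right) 2\right)^{2} = \left(3 + 2 \cdot 2\right)^{2} = \left(3 + 4\right)^{2} = 7^{2} = 49$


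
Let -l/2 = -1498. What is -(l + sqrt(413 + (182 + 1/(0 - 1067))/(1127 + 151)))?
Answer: -2996 - sqrt(9484300494526)/151514 ≈ -3016.3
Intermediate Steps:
l = 2996 (l = -2*(-1498) = 2996)
-(l + sqrt(413 + (182 + 1/(0 - 1067))/(1127 + 151))) = -(2996 + sqrt(413 + (182 + 1/(0 - 1067))/(1127 + 151))) = -(2996 + sqrt(413 + (182 + 1/(-1067))/1278)) = -(2996 + sqrt(413 + (182 - 1/1067)*(1/1278))) = -(2996 + sqrt(413 + (194193/1067)*(1/1278))) = -(2996 + sqrt(413 + 21577/151514)) = -(2996 + sqrt(62596859/151514)) = -(2996 + sqrt(9484300494526)/151514) = -2996 - sqrt(9484300494526)/151514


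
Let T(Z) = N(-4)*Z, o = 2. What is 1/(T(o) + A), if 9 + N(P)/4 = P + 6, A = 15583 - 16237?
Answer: -1/710 ≈ -0.0014085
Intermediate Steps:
A = -654
N(P) = -12 + 4*P (N(P) = -36 + 4*(P + 6) = -36 + 4*(6 + P) = -36 + (24 + 4*P) = -12 + 4*P)
T(Z) = -28*Z (T(Z) = (-12 + 4*(-4))*Z = (-12 - 16)*Z = -28*Z)
1/(T(o) + A) = 1/(-28*2 - 654) = 1/(-56 - 654) = 1/(-710) = -1/710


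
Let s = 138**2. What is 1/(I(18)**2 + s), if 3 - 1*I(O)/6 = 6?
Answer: 1/19368 ≈ 5.1632e-5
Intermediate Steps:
s = 19044
I(O) = -18 (I(O) = 18 - 6*6 = 18 - 36 = -18)
1/(I(18)**2 + s) = 1/((-18)**2 + 19044) = 1/(324 + 19044) = 1/19368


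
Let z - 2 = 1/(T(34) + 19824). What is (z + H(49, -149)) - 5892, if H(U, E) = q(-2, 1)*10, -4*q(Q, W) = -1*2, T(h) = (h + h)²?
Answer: -143876479/24448 ≈ -5885.0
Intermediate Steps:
T(h) = 4*h² (T(h) = (2*h)² = 4*h²)
q(Q, W) = ½ (q(Q, W) = -(-1)*2/4 = -¼*(-2) = ½)
H(U, E) = 5 (H(U, E) = (½)*10 = 5)
z = 48897/24448 (z = 2 + 1/(4*34² + 19824) = 2 + 1/(4*1156 + 19824) = 2 + 1/(4624 + 19824) = 2 + 1/24448 = 48897/24448 ≈ 2.0000)
(z + H(49, -149)) - 5892 = (48897/24448 + 5) - 5892 = 171137/24448 - 5892 = -143876479/24448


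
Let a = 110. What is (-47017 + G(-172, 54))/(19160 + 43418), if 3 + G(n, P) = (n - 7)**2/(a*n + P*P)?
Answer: -752540121/1001498312 ≈ -0.75141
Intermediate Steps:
G(n, P) = -3 + (-7 + n)**2/(P**2 + 110*n) (G(n, P) = -3 + (n - 7)**2/(110*n + P*P) = -3 + (-7 + n)**2/(110*n + P**2) = -3 + (-7 + n)**2/(P**2 + 110*n))
(-47017 + G(-172, 54))/(19160 + 43418) = (-47017 + ((-7 - 172)**2 - 330*(-172) - 3*54**2)/(54**2 + 110*(-172)))/(19160 + 43418) = (-47017 + ((-179)**2 + 56760 - 3*2916)/(2916 - 18920))/62578 = (-47017 + (32041 + 56760 - 8748)/(-16004))*(1/62578) = (-47017 - 1/16004*80053)*(1/62578) = (-47017 - 80053/16004)*(1/62578) = -752540121/16004*1/62578 = -752540121/1001498312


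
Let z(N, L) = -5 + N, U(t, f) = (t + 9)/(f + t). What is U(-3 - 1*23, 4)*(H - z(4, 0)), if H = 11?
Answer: 102/11 ≈ 9.2727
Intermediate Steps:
U(t, f) = (9 + t)/(f + t)
U(-3 - 1*23, 4)*(H - z(4, 0)) = ((9 + (-3 - 1*23))/(4 + (-3 - 1*23)))*(11 - (-5 + 4)) = ((9 + (-3 - 23))/(4 + (-3 - 23)))*(11 - 1*(-1)) = ((9 - 26)/(4 - 26))*(11 + 1) = (-17/(-22))*12 = -1/22*(-17)*12 = (17/22)*12 = 102/11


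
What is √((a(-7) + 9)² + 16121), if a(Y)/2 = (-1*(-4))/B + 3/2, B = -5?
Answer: 9*√5009/5 ≈ 127.39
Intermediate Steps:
a(Y) = 7/5 (a(Y) = 2*(-1*(-4)/(-5) + 3/2) = 2*(4*(-⅕) + 3*(½)) = 2*(-⅘ + 3/2) = 2*(7/10) = 7/5)
√((a(-7) + 9)² + 16121) = √((7/5 + 9)² + 16121) = √((52/5)² + 16121) = √(2704/25 + 16121) = √(405729/25) = 9*√5009/5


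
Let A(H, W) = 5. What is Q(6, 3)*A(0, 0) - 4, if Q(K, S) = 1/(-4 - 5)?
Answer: -41/9 ≈ -4.5556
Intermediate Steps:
Q(K, S) = -⅑ (Q(K, S) = 1/(-9) = -⅑)
Q(6, 3)*A(0, 0) - 4 = -⅑*5 - 4 = -5/9 - 4 = -41/9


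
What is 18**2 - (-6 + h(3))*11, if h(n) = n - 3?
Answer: 390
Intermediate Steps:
h(n) = -3 + n
18**2 - (-6 + h(3))*11 = 18**2 - (-6 + (-3 + 3))*11 = 324 - (-6 + 0)*11 = 324 - (-6)*11 = 324 - 1*(-66) = 324 + 66 = 390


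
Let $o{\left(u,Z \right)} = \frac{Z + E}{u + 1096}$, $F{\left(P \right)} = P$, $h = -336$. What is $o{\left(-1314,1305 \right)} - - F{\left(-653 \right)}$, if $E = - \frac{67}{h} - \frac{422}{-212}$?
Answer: $- \frac{2558318471}{3882144} \approx -659.0$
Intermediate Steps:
$E = \frac{38999}{17808}$ ($E = - \frac{67}{-336} - \frac{422}{-212} = \left(-67\right) \left(- \frac{1}{336}\right) - - \frac{211}{106} = \frac{67}{336} + \frac{211}{106} = \frac{38999}{17808} \approx 2.19$)
$o{\left(u,Z \right)} = \frac{\frac{38999}{17808} + Z}{1096 + u}$ ($o{\left(u,Z \right)} = \frac{Z + \frac{38999}{17808}}{u + 1096} = \frac{\frac{38999}{17808} + Z}{1096 + u}$)
$o{\left(-1314,1305 \right)} - - F{\left(-653 \right)} = \frac{\frac{38999}{17808} + 1305}{1096 - 1314} - \left(-1\right) \left(-653\right) = \frac{1}{-218} \cdot \frac{23278439}{17808} - 653 = \left(- \frac{1}{218}\right) \frac{23278439}{17808} - 653 = - \frac{23278439}{3882144} - 653 = - \frac{2558318471}{3882144}$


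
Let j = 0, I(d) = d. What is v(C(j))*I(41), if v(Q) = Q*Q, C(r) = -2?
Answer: 164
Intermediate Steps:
v(Q) = Q²
v(C(j))*I(41) = (-2)²*41 = 4*41 = 164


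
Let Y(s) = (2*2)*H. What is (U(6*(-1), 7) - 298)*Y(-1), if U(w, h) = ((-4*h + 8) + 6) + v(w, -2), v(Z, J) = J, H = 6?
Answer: -7536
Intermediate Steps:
U(w, h) = 12 - 4*h (U(w, h) = ((-4*h + 8) + 6) - 2 = ((8 - 4*h) + 6) - 2 = (14 - 4*h) - 2 = 12 - 4*h)
Y(s) = 24 (Y(s) = (2*2)*6 = 4*6 = 24)
(U(6*(-1), 7) - 298)*Y(-1) = ((12 - 4*7) - 298)*24 = ((12 - 28) - 298)*24 = (-16 - 298)*24 = -314*24 = -7536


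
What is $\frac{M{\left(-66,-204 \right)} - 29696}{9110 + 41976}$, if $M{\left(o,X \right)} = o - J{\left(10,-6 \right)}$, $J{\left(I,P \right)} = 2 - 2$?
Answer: $- \frac{14881}{25543} \approx -0.58259$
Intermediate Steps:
$J{\left(I,P \right)} = 0$
$M{\left(o,X \right)} = o$ ($M{\left(o,X \right)} = o - 0 = o + 0 = o$)
$\frac{M{\left(-66,-204 \right)} - 29696}{9110 + 41976} = \frac{-66 - 29696}{9110 + 41976} = - \frac{29762}{51086} = \left(-29762\right) \frac{1}{51086} = - \frac{14881}{25543}$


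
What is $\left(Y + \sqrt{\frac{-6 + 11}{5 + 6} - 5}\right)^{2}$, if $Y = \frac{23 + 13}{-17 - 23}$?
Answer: $\frac{\left(99 - 50 i \sqrt{22}\right)^{2}}{12100} \approx -3.7355 - 3.8376 i$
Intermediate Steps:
$Y = - \frac{9}{10}$ ($Y = \frac{36}{-40} = 36 \left(- \frac{1}{40}\right) = - \frac{9}{10} \approx -0.9$)
$\left(Y + \sqrt{\frac{-6 + 11}{5 + 6} - 5}\right)^{2} = \left(- \frac{9}{10} + \sqrt{\frac{-6 + 11}{5 + 6} - 5}\right)^{2} = \left(- \frac{9}{10} + \sqrt{\frac{5}{11} - 5}\right)^{2} = \left(- \frac{9}{10} + \sqrt{- \frac{50}{11}}\right)^{2} = \left(- \frac{9}{10} + \frac{5 i \sqrt{22}}{11}\right)^{2}$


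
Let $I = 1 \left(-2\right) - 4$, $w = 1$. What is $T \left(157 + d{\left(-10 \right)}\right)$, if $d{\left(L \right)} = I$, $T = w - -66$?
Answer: $10117$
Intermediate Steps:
$I = -6$ ($I = -2 - 4 = -6$)
$T = 67$ ($T = 1 - -66 = 1 + 66 = 67$)
$d{\left(L \right)} = -6$
$T \left(157 + d{\left(-10 \right)}\right) = 67 \left(157 - 6\right) = 67 \cdot 151 = 10117$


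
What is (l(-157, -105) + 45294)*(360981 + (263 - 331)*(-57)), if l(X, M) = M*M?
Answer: 20548381383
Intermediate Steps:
l(X, M) = M**2
(l(-157, -105) + 45294)*(360981 + (263 - 331)*(-57)) = ((-105)**2 + 45294)*(360981 + (263 - 331)*(-57)) = (11025 + 45294)*(360981 - 68*(-57)) = 56319*(360981 + 3876) = 56319*364857 = 20548381383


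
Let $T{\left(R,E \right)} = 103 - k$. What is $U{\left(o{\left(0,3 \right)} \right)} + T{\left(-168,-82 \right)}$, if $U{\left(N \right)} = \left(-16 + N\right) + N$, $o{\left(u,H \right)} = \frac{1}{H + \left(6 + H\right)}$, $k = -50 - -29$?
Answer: $\frac{649}{6} \approx 108.17$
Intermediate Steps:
$k = -21$ ($k = -50 + 29 = -21$)
$o{\left(u,H \right)} = \frac{1}{6 + 2 H}$
$U{\left(N \right)} = -16 + 2 N$
$T{\left(R,E \right)} = 124$ ($T{\left(R,E \right)} = 103 - -21 = 103 + 21 = 124$)
$U{\left(o{\left(0,3 \right)} \right)} + T{\left(-168,-82 \right)} = \left(-16 + 2 \frac{1}{2 \left(3 + 3\right)}\right) + 124 = \left(-16 + 2 \frac{1}{2 \cdot 6}\right) + 124 = \left(-16 + 2 \cdot \frac{1}{2} \cdot \frac{1}{6}\right) + 124 = \left(-16 + 2 \cdot \frac{1}{12}\right) + 124 = \left(-16 + \frac{1}{6}\right) + 124 = - \frac{95}{6} + 124 = \frac{649}{6}$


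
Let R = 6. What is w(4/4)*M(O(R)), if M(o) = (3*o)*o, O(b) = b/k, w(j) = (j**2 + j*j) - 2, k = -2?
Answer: 0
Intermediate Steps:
w(j) = -2 + 2*j**2 (w(j) = (j**2 + j**2) - 2 = 2*j**2 - 2 = -2 + 2*j**2)
O(b) = -b/2 (O(b) = b/(-2) = b*(-1/2) = -b/2)
M(o) = 3*o**2
w(4/4)*M(O(R)) = (-2 + 2*(4/4)**2)*(3*(-1/2*6)**2) = (-2 + 2*(4*(1/4))**2)*(3*(-3)**2) = (-2 + 2*1**2)*(3*9) = (-2 + 2*1)*27 = (-2 + 2)*27 = 0*27 = 0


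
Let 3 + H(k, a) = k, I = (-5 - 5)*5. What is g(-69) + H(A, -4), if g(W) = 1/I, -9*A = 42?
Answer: -1153/150 ≈ -7.6867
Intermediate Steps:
A = -14/3 (A = -⅑*42 = -14/3 ≈ -4.6667)
I = -50 (I = -10*5 = -50)
H(k, a) = -3 + k
g(W) = -1/50 (g(W) = 1/(-50) = -1/50)
g(-69) + H(A, -4) = -1/50 + (-3 - 14/3) = -1/50 - 23/3 = -1153/150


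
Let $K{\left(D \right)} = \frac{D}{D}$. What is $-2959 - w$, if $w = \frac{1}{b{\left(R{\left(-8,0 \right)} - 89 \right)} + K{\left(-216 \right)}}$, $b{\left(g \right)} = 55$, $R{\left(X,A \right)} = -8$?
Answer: $- \frac{165705}{56} \approx -2959.0$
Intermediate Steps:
$K{\left(D \right)} = 1$
$w = \frac{1}{56}$ ($w = \frac{1}{55 + 1} = \frac{1}{56} \approx 0.017857$)
$-2959 - w = -2959 - \frac{1}{56} = - \frac{165705}{56}$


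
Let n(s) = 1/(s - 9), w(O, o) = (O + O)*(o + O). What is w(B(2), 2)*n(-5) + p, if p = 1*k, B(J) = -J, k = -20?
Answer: -20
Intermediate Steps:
p = -20 (p = 1*(-20) = -20)
w(O, o) = 2*O*(O + o) (w(O, o) = (2*O)*(O + o) = 2*O*(O + o))
n(s) = 1/(-9 + s)
w(B(2), 2)*n(-5) + p = (2*(-1*2)*(-1*2 + 2))/(-9 - 5) - 20 = (2*(-2)*(-2 + 2))/(-14) - 20 = (2*(-2)*0)*(-1/14) - 20 = 0*(-1/14) - 20 = 0 - 20 = -20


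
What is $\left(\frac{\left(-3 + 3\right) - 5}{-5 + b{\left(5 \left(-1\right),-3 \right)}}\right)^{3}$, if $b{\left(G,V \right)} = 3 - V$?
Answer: $-125$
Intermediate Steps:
$\left(\frac{\left(-3 + 3\right) - 5}{-5 + b{\left(5 \left(-1\right),-3 \right)}}\right)^{3} = \left(\frac{\left(-3 + 3\right) - 5}{-5 + \left(3 - -3\right)}\right)^{3} = \left(\frac{0 - 5}{-5 + \left(3 + 3\right)}\right)^{3} = \left(- \frac{5}{-5 + 6}\right)^{3} = \left(- \frac{5}{1}\right)^{3} = \left(\left(-5\right) 1\right)^{3} = \left(-5\right)^{3} = -125$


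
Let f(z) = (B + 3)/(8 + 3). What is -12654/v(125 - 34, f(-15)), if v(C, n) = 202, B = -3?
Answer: -6327/101 ≈ -62.644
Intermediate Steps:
f(z) = 0 (f(z) = (-3 + 3)/(8 + 3) = 0/11 = 0*(1/11) = 0)
-12654/v(125 - 34, f(-15)) = -12654/202 = -12654*1/202 = -6327/101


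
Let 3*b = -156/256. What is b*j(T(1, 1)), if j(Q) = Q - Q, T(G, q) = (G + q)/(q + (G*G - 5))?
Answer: 0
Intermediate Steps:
b = -13/64 (b = (-156/256)/3 = (-1*39/64)/3 = (⅓)*(-39/64) = -13/64 ≈ -0.20313)
T(G, q) = (G + q)/(-5 + q + G²) (T(G, q) = (G + q)/(q + (G² - 5)) = (G + q)/(q + (-5 + G²)) = (G + q)/(-5 + q + G²))
j(Q) = 0
b*j(T(1, 1)) = -13/64*0 = 0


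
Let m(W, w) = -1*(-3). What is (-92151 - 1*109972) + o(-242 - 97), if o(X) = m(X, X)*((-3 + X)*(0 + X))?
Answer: 145691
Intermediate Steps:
m(W, w) = 3
o(X) = 3*X*(-3 + X) (o(X) = 3*((-3 + X)*(0 + X)) = 3*((-3 + X)*X) = 3*(X*(-3 + X)) = 3*X*(-3 + X))
(-92151 - 1*109972) + o(-242 - 97) = (-92151 - 1*109972) + 3*(-242 - 97)*(-3 + (-242 - 97)) = (-92151 - 109972) + 3*(-339)*(-3 - 339) = -202123 + 3*(-339)*(-342) = -202123 + 347814 = 145691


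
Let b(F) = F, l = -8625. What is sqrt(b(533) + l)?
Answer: 34*I*sqrt(7) ≈ 89.956*I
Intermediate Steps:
sqrt(b(533) + l) = sqrt(533 - 8625) = sqrt(-8092) = 34*I*sqrt(7)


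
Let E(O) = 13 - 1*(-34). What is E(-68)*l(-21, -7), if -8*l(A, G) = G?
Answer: 329/8 ≈ 41.125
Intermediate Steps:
l(A, G) = -G/8
E(O) = 47 (E(O) = 13 + 34 = 47)
E(-68)*l(-21, -7) = 47*(-⅛*(-7)) = 47*(7/8) = 329/8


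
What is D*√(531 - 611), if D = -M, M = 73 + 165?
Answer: -952*I*√5 ≈ -2128.7*I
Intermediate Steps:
M = 238
D = -238 (D = -1*238 = -238)
D*√(531 - 611) = -238*√(531 - 611) = -952*I*√5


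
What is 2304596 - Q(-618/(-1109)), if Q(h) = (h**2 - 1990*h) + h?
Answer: 2835741636170/1229881 ≈ 2.3057e+6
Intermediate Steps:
Q(h) = h**2 - 1989*h
2304596 - Q(-618/(-1109)) = 2304596 - (-618/(-1109))*(-1989 - 618/(-1109)) = 2304596 - (-618*(-1/1109))*(-1989 - 618*(-1/1109)) = 2304596 - 618*(-1989 + 618/1109)/1109 = 2304596 - 618*(-2205183)/(1109*1109) = 2304596 - 1*(-1362803094/1229881) = 2304596 + 1362803094/1229881 = 2835741636170/1229881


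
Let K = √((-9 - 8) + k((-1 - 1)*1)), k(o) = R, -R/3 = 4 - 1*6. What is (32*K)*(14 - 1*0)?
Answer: 448*I*√11 ≈ 1485.8*I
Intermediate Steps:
R = 6 (R = -3*(4 - 1*6) = -3*(4 - 6) = -3*(-2) = 6)
k(o) = 6
K = I*√11 (K = √((-9 - 8) + 6) = √(-17 + 6) = √(-11) = I*√11 ≈ 3.3166*I)
(32*K)*(14 - 1*0) = (32*(I*√11))*(14 - 1*0) = (32*I*√11)*(14 + 0) = (32*I*√11)*14 = 448*I*√11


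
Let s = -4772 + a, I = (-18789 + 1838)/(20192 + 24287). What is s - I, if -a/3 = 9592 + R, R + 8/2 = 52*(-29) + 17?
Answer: -1292676226/44479 ≈ -29063.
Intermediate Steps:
R = -1495 (R = -4 + (52*(-29) + 17) = -4 + (-1508 + 17) = -4 - 1491 = -1495)
a = -24291 (a = -3*(9592 - 1495) = -3*8097 = -24291)
I = -16951/44479 ≈ -0.38110
s = -29063 (s = -4772 - 24291 = -29063)
s - I = -29063 - 1*(-16951/44479) = -29063 + 16951/44479 = -1292676226/44479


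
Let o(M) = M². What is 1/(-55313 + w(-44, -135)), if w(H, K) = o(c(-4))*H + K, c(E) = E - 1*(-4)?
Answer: -1/55448 ≈ -1.8035e-5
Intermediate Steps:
c(E) = 4 + E (c(E) = E + 4 = 4 + E)
w(H, K) = K (w(H, K) = (4 - 4)²*H + K = 0²*H + K = 0*H + K = 0 + K = K)
1/(-55313 + w(-44, -135)) = 1/(-55313 - 135) = 1/(-55448) = -1/55448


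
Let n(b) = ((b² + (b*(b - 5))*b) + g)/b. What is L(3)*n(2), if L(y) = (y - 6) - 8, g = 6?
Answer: 11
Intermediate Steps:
n(b) = (6 + b² + b²*(-5 + b))/b (n(b) = ((b² + (b*(b - 5))*b) + 6)/b = ((b² + (b*(-5 + b))*b) + 6)/b = ((b² + b²*(-5 + b)) + 6)/b = (6 + b² + b²*(-5 + b))/b)
L(y) = -14 + y (L(y) = (-6 + y) - 8 = -14 + y)
L(3)*n(2) = (-14 + 3)*((6 + 2²*(-4 + 2))/2) = -11*(6 + 4*(-2))/2 = -11*(6 - 8)/2 = -11*(-2)/2 = -11*(-1) = 11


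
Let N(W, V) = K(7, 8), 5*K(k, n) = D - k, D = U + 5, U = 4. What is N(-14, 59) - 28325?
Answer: -141623/5 ≈ -28325.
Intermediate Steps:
D = 9 (D = 4 + 5 = 9)
K(k, n) = 9/5 - k/5 (K(k, n) = (9 - k)/5 = 9/5 - k/5)
N(W, V) = ⅖ (N(W, V) = 9/5 - ⅕*7 = 9/5 - 7/5 = ⅖)
N(-14, 59) - 28325 = ⅖ - 28325 = -141623/5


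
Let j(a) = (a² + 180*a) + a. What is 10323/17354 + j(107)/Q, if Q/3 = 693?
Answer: 61804709/4008774 ≈ 15.417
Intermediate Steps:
Q = 2079 (Q = 3*693 = 2079)
j(a) = a² + 181*a
10323/17354 + j(107)/Q = 10323/17354 + (107*(181 + 107))/2079 = 10323*(1/17354) + (107*288)*(1/2079) = 10323/17354 + 30816*(1/2079) = 10323/17354 + 3424/231 = 61804709/4008774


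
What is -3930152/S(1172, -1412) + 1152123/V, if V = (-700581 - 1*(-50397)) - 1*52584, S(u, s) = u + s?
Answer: 57535594817/3513840 ≈ 16374.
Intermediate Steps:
S(u, s) = s + u
V = -702768 (V = (-700581 + 50397) - 52584 = -650184 - 52584 = -702768)
-3930152/S(1172, -1412) + 1152123/V = -3930152/(-1412 + 1172) + 1152123/(-702768) = -3930152/(-240) + 1152123*(-1/702768) = -3930152*(-1/240) - 384041/234256 = 491269/30 - 384041/234256 = 57535594817/3513840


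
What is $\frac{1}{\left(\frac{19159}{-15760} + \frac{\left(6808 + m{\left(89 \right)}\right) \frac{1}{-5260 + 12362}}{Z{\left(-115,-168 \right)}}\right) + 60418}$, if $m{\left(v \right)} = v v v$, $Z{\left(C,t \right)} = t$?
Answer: $\frac{195873160}{11833909613191} \approx 1.6552 \cdot 10^{-5}$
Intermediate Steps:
$m{\left(v \right)} = v^{3}$ ($m{\left(v \right)} = v^{2} v = v^{3}$)
$\frac{1}{\left(\frac{19159}{-15760} + \frac{\left(6808 + m{\left(89 \right)}\right) \frac{1}{-5260 + 12362}}{Z{\left(-115,-168 \right)}}\right) + 60418} = \frac{1}{\left(\frac{19159}{-15760} + \frac{\left(6808 + 89^{3}\right) \frac{1}{-5260 + 12362}}{-168}\right) + 60418} = \frac{1}{\left(19159 \left(- \frac{1}{15760}\right) + \frac{6808 + 704969}{7102} \left(- \frac{1}{168}\right)\right) + 60418} = \frac{1}{\left(- \frac{19159}{15760} + 711777 \cdot \frac{1}{7102} \left(- \frac{1}{168}\right)\right) + 60418} = \frac{1}{\left(- \frac{19159}{15760} + \frac{711777}{7102} \left(- \frac{1}{168}\right)\right) + 60418} = \frac{1}{\left(- \frac{19159}{15760} - \frac{237259}{397712}\right) + 60418} = \frac{1}{- \frac{354967689}{195873160} + 60418} = \frac{1}{\frac{11833909613191}{195873160}} = \frac{195873160}{11833909613191}$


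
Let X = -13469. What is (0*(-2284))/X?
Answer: 0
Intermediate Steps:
(0*(-2284))/X = (0*(-2284))/(-13469) = 0*(-1/13469) = 0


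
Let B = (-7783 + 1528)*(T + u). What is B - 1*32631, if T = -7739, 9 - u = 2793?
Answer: 65788734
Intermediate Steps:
u = -2784 (u = 9 - 1*2793 = 9 - 2793 = -2784)
B = 65821365 (B = (-7783 + 1528)*(-7739 - 2784) = -6255*(-10523) = 65821365)
B - 1*32631 = 65821365 - 1*32631 = 65821365 - 32631 = 65788734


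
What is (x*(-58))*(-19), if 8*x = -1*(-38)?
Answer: 10469/2 ≈ 5234.5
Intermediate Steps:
x = 19/4 (x = (-1*(-38))/8 = (⅛)*38 = 19/4 ≈ 4.7500)
(x*(-58))*(-19) = ((19/4)*(-58))*(-19) = -551/2*(-19) = 10469/2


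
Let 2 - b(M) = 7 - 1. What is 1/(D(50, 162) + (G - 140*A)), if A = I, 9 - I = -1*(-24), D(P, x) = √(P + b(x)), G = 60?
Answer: 1080/2332777 - √46/4665554 ≈ 0.00046151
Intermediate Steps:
b(M) = -4 (b(M) = 2 - (7 - 1) = 2 - 1*6 = 2 - 6 = -4)
D(P, x) = √(-4 + P) (D(P, x) = √(P - 4) = √(-4 + P))
I = -15 (I = 9 - (-1)*(-24) = 9 - 1*24 = 9 - 24 = -15)
A = -15
1/(D(50, 162) + (G - 140*A)) = 1/(√(-4 + 50) + (60 - 140*(-15))) = 1/(√46 + (60 + 2100)) = 1/(√46 + 2160) = 1/(2160 + √46)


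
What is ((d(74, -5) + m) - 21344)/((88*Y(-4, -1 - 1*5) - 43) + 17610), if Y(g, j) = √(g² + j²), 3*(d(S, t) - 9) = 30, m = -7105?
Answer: -45402710/28017891 + 454880*√13/28017891 ≈ -1.5620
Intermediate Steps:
d(S, t) = 19 (d(S, t) = 9 + (⅓)*30 = 9 + 10 = 19)
((d(74, -5) + m) - 21344)/((88*Y(-4, -1 - 1*5) - 43) + 17610) = ((19 - 7105) - 21344)/((88*√((-4)² + (-1 - 1*5)²) - 43) + 17610) = (-7086 - 21344)/((88*√(16 + (-1 - 5)²) - 43) + 17610) = -28430/((88*√(16 + (-6)²) - 43) + 17610) = -28430/((88*√(16 + 36) - 43) + 17610) = -28430/((88*√52 - 43) + 17610) = -28430/((88*(2*√13) - 43) + 17610) = -28430/((176*√13 - 43) + 17610) = -28430/((-43 + 176*√13) + 17610) = -28430/(17567 + 176*√13)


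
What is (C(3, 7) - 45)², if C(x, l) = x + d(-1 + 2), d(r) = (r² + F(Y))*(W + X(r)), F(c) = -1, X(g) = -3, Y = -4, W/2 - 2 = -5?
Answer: 1764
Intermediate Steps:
W = -6 (W = 4 + 2*(-5) = 4 - 10 = -6)
d(r) = 9 - 9*r² (d(r) = (r² - 1)*(-6 - 3) = (-1 + r²)*(-9) = 9 - 9*r²)
C(x, l) = x (C(x, l) = x + (9 - 9*(-1 + 2)²) = x + (9 - 9*1²) = x + (9 - 9*1) = x + (9 - 9) = x + 0 = x)
(C(3, 7) - 45)² = (3 - 45)² = (-42)² = 1764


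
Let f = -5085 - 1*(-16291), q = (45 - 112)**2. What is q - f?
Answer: -6717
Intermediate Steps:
q = 4489 (q = (-67)**2 = 4489)
f = 11206 (f = -5085 + 16291 = 11206)
q - f = 4489 - 1*11206 = 4489 - 11206 = -6717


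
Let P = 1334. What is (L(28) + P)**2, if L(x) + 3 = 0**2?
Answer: 1771561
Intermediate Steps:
L(x) = -3 (L(x) = -3 + 0**2 = -3 + 0 = -3)
(L(28) + P)**2 = (-3 + 1334)**2 = 1331**2 = 1771561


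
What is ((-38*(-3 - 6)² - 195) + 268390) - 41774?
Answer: 223343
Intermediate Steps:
((-38*(-3 - 6)² - 195) + 268390) - 41774 = ((-38*(-9)² - 195) + 268390) - 41774 = ((-38*81 - 195) + 268390) - 41774 = ((-3078 - 195) + 268390) - 41774 = (-3273 + 268390) - 41774 = 265117 - 41774 = 223343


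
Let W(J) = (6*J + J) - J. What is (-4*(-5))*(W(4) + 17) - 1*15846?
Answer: -15026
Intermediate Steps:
W(J) = 6*J (W(J) = 7*J - J = 6*J)
(-4*(-5))*(W(4) + 17) - 1*15846 = (-4*(-5))*(6*4 + 17) - 1*15846 = 20*(24 + 17) - 15846 = 20*41 - 15846 = 820 - 15846 = -15026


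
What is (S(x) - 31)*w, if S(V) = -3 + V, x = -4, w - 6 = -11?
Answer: 190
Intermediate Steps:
w = -5 (w = 6 - 11 = -5)
(S(x) - 31)*w = ((-3 - 4) - 31)*(-5) = (-7 - 31)*(-5) = -38*(-5) = 190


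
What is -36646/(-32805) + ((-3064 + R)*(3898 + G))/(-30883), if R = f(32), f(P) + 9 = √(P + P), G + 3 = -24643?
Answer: -2085024160682/1013116815 ≈ -2058.0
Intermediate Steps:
G = -24646 (G = -3 - 24643 = -24646)
f(P) = -9 + √2*√P (f(P) = -9 + √(P + P) = -9 + √(2*P) = -9 + √2*√P)
R = -1 (R = -9 + √2*√32 = -9 + √2*(4*√2) = -9 + 8 = -1)
-36646/(-32805) + ((-3064 + R)*(3898 + G))/(-30883) = -36646/(-32805) + ((-3064 - 1)*(3898 - 24646))/(-30883) = -36646*(-1/32805) - 3065*(-20748)*(-1/30883) = 36646/32805 + 63592620*(-1/30883) = 36646/32805 - 63592620/30883 = -2085024160682/1013116815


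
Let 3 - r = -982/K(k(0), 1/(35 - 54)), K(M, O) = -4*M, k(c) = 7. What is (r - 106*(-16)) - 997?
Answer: 9337/14 ≈ 666.93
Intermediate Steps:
r = -449/14 (r = 3 - (-982)/((-4*7)) = 3 - (-982)/(-28) = 3 - (-982)*(-1)/28 = 3 - 1*491/14 = 3 - 491/14 = -449/14 ≈ -32.071)
(r - 106*(-16)) - 997 = (-449/14 - 106*(-16)) - 997 = (-449/14 + 1696) - 997 = 23295/14 - 997 = 9337/14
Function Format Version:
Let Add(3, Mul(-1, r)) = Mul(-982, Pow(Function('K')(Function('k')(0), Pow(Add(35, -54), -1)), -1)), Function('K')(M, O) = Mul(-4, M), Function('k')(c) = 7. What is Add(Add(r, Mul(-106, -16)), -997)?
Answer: Rational(9337, 14) ≈ 666.93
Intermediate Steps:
r = Rational(-449, 14) (r = Add(3, Mul(-1, Mul(-982, Pow(Mul(-4, 7), -1)))) = Add(3, Mul(-1, Mul(-982, Pow(-28, -1)))) = Add(3, Mul(-1, Mul(-982, Rational(-1, 28)))) = Add(3, Mul(-1, Rational(491, 14))) = Add(3, Rational(-491, 14)) = Rational(-449, 14) ≈ -32.071)
Add(Add(r, Mul(-106, -16)), -997) = Add(Add(Rational(-449, 14), Mul(-106, -16)), -997) = Add(Add(Rational(-449, 14), 1696), -997) = Add(Rational(23295, 14), -997) = Rational(9337, 14)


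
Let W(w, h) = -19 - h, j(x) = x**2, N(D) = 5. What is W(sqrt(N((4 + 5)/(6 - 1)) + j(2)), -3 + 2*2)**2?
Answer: 400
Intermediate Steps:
W(sqrt(N((4 + 5)/(6 - 1)) + j(2)), -3 + 2*2)**2 = (-19 - (-3 + 2*2))**2 = (-19 - (-3 + 4))**2 = (-19 - 1*1)**2 = (-19 - 1)**2 = (-20)**2 = 400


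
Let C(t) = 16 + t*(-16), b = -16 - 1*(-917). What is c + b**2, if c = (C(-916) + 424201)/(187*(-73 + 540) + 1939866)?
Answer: 1645679367068/2027195 ≈ 8.1180e+5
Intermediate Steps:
b = 901 (b = -16 + 917 = 901)
C(t) = 16 - 16*t
c = 438873/2027195 (c = ((16 - 16*(-916)) + 424201)/(187*(-73 + 540) + 1939866) = ((16 + 14656) + 424201)/(187*467 + 1939866) = (14672 + 424201)/(87329 + 1939866) = 438873/2027195 ≈ 0.21649)
c + b**2 = 438873/2027195 + 901**2 = 438873/2027195 + 811801 = 1645679367068/2027195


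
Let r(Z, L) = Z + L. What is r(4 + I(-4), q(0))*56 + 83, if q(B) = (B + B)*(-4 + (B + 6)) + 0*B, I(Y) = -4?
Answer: 83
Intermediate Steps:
q(B) = 2*B*(2 + B) (q(B) = (2*B)*(-4 + (6 + B)) + 0 = (2*B)*(2 + B) + 0 = 2*B*(2 + B) + 0 = 2*B*(2 + B))
r(Z, L) = L + Z
r(4 + I(-4), q(0))*56 + 83 = (2*0*(2 + 0) + (4 - 4))*56 + 83 = (2*0*2 + 0)*56 + 83 = (0 + 0)*56 + 83 = 0*56 + 83 = 0 + 83 = 83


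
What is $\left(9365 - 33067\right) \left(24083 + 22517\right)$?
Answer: $-1104513200$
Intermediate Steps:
$\left(9365 - 33067\right) \left(24083 + 22517\right) = \left(-23702\right) 46600 = -1104513200$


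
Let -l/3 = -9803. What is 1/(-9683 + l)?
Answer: 1/19726 ≈ 5.0695e-5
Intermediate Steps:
l = 29409 (l = -3*(-9803) = 29409)
1/(-9683 + l) = 1/(-9683 + 29409) = 1/19726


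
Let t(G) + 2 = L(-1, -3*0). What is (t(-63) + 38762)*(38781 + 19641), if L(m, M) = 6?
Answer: 2264787252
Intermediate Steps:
t(G) = 4 (t(G) = -2 + 6 = 4)
(t(-63) + 38762)*(38781 + 19641) = (4 + 38762)*(38781 + 19641) = 38766*58422 = 2264787252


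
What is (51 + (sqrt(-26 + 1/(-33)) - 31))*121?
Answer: 2420 + 11*I*sqrt(28347)/3 ≈ 2420.0 + 617.34*I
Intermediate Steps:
(51 + (sqrt(-26 + 1/(-33)) - 31))*121 = (51 + (sqrt(-26 - 1/33) - 31))*121 = (51 + (sqrt(-859/33) - 31))*121 = (51 + (I*sqrt(28347)/33 - 31))*121 = (51 + (-31 + I*sqrt(28347)/33))*121 = (20 + I*sqrt(28347)/33)*121 = 2420 + 11*I*sqrt(28347)/3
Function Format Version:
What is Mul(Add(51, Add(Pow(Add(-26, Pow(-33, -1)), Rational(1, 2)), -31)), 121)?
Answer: Add(2420, Mul(Rational(11, 3), I, Pow(28347, Rational(1, 2)))) ≈ Add(2420.0, Mul(617.34, I))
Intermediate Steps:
Mul(Add(51, Add(Pow(Add(-26, Pow(-33, -1)), Rational(1, 2)), -31)), 121) = Mul(Add(51, Add(Pow(Add(-26, Rational(-1, 33)), Rational(1, 2)), -31)), 121) = Mul(Add(51, Add(Pow(Rational(-859, 33), Rational(1, 2)), -31)), 121) = Mul(Add(51, Add(Mul(Rational(1, 33), I, Pow(28347, Rational(1, 2))), -31)), 121) = Mul(Add(51, Add(-31, Mul(Rational(1, 33), I, Pow(28347, Rational(1, 2))))), 121) = Mul(Add(20, Mul(Rational(1, 33), I, Pow(28347, Rational(1, 2)))), 121) = Add(2420, Mul(Rational(11, 3), I, Pow(28347, Rational(1, 2))))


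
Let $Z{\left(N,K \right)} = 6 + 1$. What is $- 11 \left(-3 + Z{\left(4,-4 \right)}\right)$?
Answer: $-44$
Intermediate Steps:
$Z{\left(N,K \right)} = 7$
$- 11 \left(-3 + Z{\left(4,-4 \right)}\right) = - 11 \left(-3 + 7\right) = \left(-11\right) 4 = -44$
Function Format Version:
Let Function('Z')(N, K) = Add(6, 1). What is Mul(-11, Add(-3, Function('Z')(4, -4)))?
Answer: -44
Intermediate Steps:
Function('Z')(N, K) = 7
Mul(-11, Add(-3, Function('Z')(4, -4))) = Mul(-11, Add(-3, 7)) = Mul(-11, 4) = -44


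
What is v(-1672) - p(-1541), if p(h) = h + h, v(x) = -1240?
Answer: 1842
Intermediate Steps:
p(h) = 2*h
v(-1672) - p(-1541) = -1240 - 2*(-1541) = -1240 - 1*(-3082) = -1240 + 3082 = 1842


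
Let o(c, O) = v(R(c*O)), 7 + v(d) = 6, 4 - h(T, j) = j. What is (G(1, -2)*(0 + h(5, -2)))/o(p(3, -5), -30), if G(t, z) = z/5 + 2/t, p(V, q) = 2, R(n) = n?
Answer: -48/5 ≈ -9.6000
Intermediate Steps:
h(T, j) = 4 - j
v(d) = -1 (v(d) = -7 + 6 = -1)
o(c, O) = -1
G(t, z) = 2/t + z/5 (G(t, z) = z*(⅕) + 2/t = z/5 + 2/t = 2/t + z/5)
(G(1, -2)*(0 + h(5, -2)))/o(p(3, -5), -30) = ((2/1 + (⅕)*(-2))*(0 + (4 - 1*(-2))))/(-1) = ((2*1 - ⅖)*(0 + (4 + 2)))*(-1) = ((2 - ⅖)*(0 + 6))*(-1) = ((8/5)*6)*(-1) = (48/5)*(-1) = -48/5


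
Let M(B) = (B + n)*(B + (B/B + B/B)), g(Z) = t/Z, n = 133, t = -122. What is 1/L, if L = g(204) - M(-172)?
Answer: -102/676321 ≈ -0.00015082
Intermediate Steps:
g(Z) = -122/Z
M(B) = (2 + B)*(133 + B) (M(B) = (B + 133)*(B + (B/B + B/B)) = (133 + B)*(B + (1 + 1)) = (133 + B)*(B + 2) = (133 + B)*(2 + B) = (2 + B)*(133 + B))
L = -676321/102 (L = -122/204 - (266 + (-172)² + 135*(-172)) = -122*1/204 - (266 + 29584 - 23220) = -61/102 - 1*6630 = -61/102 - 6630 = -676321/102 ≈ -6630.6)
1/L = 1/(-676321/102) = -102/676321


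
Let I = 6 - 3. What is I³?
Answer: 27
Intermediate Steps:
I = 3
I³ = 3³ = 27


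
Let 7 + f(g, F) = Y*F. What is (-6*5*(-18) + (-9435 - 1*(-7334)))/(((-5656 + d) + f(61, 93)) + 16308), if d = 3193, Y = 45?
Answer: -1561/18023 ≈ -0.086612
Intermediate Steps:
f(g, F) = -7 + 45*F
(-6*5*(-18) + (-9435 - 1*(-7334)))/(((-5656 + d) + f(61, 93)) + 16308) = (-6*5*(-18) + (-9435 - 1*(-7334)))/(((-5656 + 3193) + (-7 + 45*93)) + 16308) = (-30*(-18) + (-9435 + 7334))/((-2463 + (-7 + 4185)) + 16308) = (540 - 2101)/((-2463 + 4178) + 16308) = -1561/(1715 + 16308) = -1561/18023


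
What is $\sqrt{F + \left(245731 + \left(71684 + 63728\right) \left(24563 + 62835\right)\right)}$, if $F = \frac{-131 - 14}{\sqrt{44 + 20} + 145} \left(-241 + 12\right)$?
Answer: $\frac{2 \sqrt{7695698296598}}{51} \approx 1.0879 \cdot 10^{5}$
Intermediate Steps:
$F = \frac{33205}{153}$ ($F = - \frac{145}{\sqrt{64} + 145} \left(-229\right) = - \frac{145}{8 + 145} \left(-229\right) = - \frac{145}{153} \left(-229\right) = \left(-145\right) \frac{1}{153} \left(-229\right) = \left(- \frac{145}{153}\right) \left(-229\right) = \frac{33205}{153} \approx 217.03$)
$\sqrt{F + \left(245731 + \left(71684 + 63728\right) \left(24563 + 62835\right)\right)} = \sqrt{\frac{33205}{153} + \left(245731 + \left(71684 + 63728\right) \left(24563 + 62835\right)\right)} = \sqrt{\frac{33205}{153} + \left(245731 + 135412 \cdot 87398\right)} = \sqrt{\frac{33205}{153} + \left(245731 + 11834737976\right)} = \sqrt{\frac{33205}{153} + 11834983707} = \sqrt{\frac{1810752540376}{153}} = \frac{2 \sqrt{7695698296598}}{51}$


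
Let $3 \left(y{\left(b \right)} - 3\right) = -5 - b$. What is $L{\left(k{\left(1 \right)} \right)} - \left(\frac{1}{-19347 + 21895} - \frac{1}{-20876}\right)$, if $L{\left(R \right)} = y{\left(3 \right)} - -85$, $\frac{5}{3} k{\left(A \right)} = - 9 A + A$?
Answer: $\frac{851068376}{9973509} \approx 85.333$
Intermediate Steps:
$k{\left(A \right)} = - \frac{24 A}{5}$ ($k{\left(A \right)} = \frac{3 \left(- 9 A + A\right)}{5} = \frac{3 \left(- 8 A\right)}{5} = - \frac{24 A}{5}$)
$y{\left(b \right)} = \frac{4}{3} - \frac{b}{3}$ ($y{\left(b \right)} = 3 + \frac{-5 - b}{3} = 3 - \left(\frac{5}{3} + \frac{b}{3}\right) = \frac{4}{3} - \frac{b}{3}$)
$L{\left(R \right)} = \frac{256}{3}$ ($L{\left(R \right)} = \left(\frac{4}{3} - 1\right) - -85 = \left(\frac{4}{3} - 1\right) + 85 = \frac{1}{3} + 85 = \frac{256}{3}$)
$L{\left(k{\left(1 \right)} \right)} - \left(\frac{1}{-19347 + 21895} - \frac{1}{-20876}\right) = \frac{256}{3} - \left(\frac{1}{-19347 + 21895} - \frac{1}{-20876}\right) = \frac{256}{3} - \left(\frac{1}{2548} - - \frac{1}{20876}\right) = \frac{256}{3} - \left(\frac{1}{2548} + \frac{1}{20876}\right) = \frac{256}{3} - \frac{1464}{3324503} = \frac{851068376}{9973509}$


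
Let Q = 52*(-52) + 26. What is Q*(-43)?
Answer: 115154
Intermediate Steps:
Q = -2678 (Q = -2704 + 26 = -2678)
Q*(-43) = -2678*(-43) = 115154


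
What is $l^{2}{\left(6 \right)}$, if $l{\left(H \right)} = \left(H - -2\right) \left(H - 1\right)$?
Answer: $1600$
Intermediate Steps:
$l{\left(H \right)} = \left(-1 + H\right) \left(2 + H\right)$ ($l{\left(H \right)} = \left(H + 2\right) \left(-1 + H\right) = \left(2 + H\right) \left(-1 + H\right) = \left(-1 + H\right) \left(2 + H\right)$)
$l^{2}{\left(6 \right)} = \left(-2 + 6 + 6^{2}\right)^{2} = \left(-2 + 6 + 36\right)^{2} = 40^{2} = 1600$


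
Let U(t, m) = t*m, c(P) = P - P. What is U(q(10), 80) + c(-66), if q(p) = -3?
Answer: -240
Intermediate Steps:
c(P) = 0
U(t, m) = m*t
U(q(10), 80) + c(-66) = 80*(-3) + 0 = -240 + 0 = -240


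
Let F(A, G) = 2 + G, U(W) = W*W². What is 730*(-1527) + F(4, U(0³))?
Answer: -1114708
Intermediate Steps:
U(W) = W³
730*(-1527) + F(4, U(0³)) = 730*(-1527) + (2 + (0³)³) = -1114710 + (2 + 0³) = -1114710 + (2 + 0) = -1114710 + 2 = -1114708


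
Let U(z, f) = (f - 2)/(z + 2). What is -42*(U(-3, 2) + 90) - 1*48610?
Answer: -52390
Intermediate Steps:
U(z, f) = (-2 + f)/(2 + z)
-42*(U(-3, 2) + 90) - 1*48610 = -42*((-2 + 2)/(2 - 3) + 90) - 1*48610 = -42*(0/(-1) + 90) - 48610 = -42*(-1*0 + 90) - 48610 = -42*(0 + 90) - 48610 = -42*90 - 48610 = -3780 - 48610 = -52390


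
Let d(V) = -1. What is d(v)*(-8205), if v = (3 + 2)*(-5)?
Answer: 8205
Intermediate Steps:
v = -25 (v = 5*(-5) = -25)
d(v)*(-8205) = -1*(-8205) = 8205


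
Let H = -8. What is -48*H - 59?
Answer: 325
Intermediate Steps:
-48*H - 59 = -48*(-8) - 59 = 384 - 59 = 325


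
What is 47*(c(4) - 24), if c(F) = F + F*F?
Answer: -188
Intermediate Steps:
c(F) = F + F²
47*(c(4) - 24) = 47*(4*(1 + 4) - 24) = 47*(4*5 - 24) = 47*(20 - 24) = 47*(-4) = -188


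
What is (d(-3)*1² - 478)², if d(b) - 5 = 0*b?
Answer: 223729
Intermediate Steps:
d(b) = 5 (d(b) = 5 + 0*b = 5 + 0 = 5)
(d(-3)*1² - 478)² = (5*1² - 478)² = (5*1 - 478)² = (5 - 478)² = (-473)² = 223729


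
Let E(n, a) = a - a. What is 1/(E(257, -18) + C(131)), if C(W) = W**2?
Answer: 1/17161 ≈ 5.8272e-5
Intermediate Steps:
E(n, a) = 0
1/(E(257, -18) + C(131)) = 1/(0 + 131**2) = 1/(0 + 17161) = 1/17161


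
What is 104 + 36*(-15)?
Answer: -436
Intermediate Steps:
104 + 36*(-15) = 104 - 540 = -436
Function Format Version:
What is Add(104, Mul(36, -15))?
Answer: -436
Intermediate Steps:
Add(104, Mul(36, -15)) = Add(104, -540) = -436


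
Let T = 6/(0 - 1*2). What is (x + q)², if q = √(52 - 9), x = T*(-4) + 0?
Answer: (12 + √43)² ≈ 344.38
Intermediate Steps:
T = -3 (T = 6/(0 - 2) = 6/(-2) = -½*6 = -3)
x = 12 (x = -3*(-4) + 0 = 12 + 0 = 12)
q = √43 ≈ 6.5574
(x + q)² = (12 + √43)²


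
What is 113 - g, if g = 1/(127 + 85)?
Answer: 23955/212 ≈ 113.00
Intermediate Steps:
g = 1/212 ≈ 0.0047170
113 - g = 113 - 1*1/212 = 113 - 1/212 = 23955/212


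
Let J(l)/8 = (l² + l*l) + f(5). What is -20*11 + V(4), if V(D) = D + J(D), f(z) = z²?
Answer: 240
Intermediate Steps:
J(l) = 200 + 16*l² (J(l) = 8*((l² + l*l) + 5²) = 8*((l² + l²) + 25) = 8*(2*l² + 25) = 8*(25 + 2*l²) = 200 + 16*l²)
V(D) = 200 + D + 16*D² (V(D) = D + (200 + 16*D²) = 200 + D + 16*D²)
-20*11 + V(4) = -20*11 + (200 + 4 + 16*4²) = -220 + (200 + 4 + 16*16) = -220 + (200 + 4 + 256) = -220 + 460 = 240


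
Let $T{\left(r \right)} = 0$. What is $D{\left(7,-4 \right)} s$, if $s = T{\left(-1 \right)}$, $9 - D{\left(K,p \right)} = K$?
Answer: $0$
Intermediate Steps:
$D{\left(K,p \right)} = 9 - K$
$s = 0$
$D{\left(7,-4 \right)} s = \left(9 - 7\right) 0 = 2 \cdot 0 = 0$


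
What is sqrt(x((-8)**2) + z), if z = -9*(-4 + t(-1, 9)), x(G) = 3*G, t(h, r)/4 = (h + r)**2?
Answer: 2*I*sqrt(519) ≈ 45.563*I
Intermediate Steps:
t(h, r) = 4*(h + r)**2
z = -2268 (z = -9*(-4 + 4*(-1 + 9)**2) = -9*(-4 + 4*8**2) = -9*(-4 + 4*64) = -9*(-4 + 256) = -9*252 = -2268)
sqrt(x((-8)**2) + z) = sqrt(3*(-8)**2 - 2268) = sqrt(3*64 - 2268) = sqrt(192 - 2268) = sqrt(-2076) = 2*I*sqrt(519)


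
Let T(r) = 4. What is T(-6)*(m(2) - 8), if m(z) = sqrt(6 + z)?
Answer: -32 + 8*sqrt(2) ≈ -20.686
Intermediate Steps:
T(-6)*(m(2) - 8) = 4*(sqrt(6 + 2) - 8) = 4*(sqrt(8) - 8) = 4*(2*sqrt(2) - 8) = 4*(-8 + 2*sqrt(2)) = -32 + 8*sqrt(2)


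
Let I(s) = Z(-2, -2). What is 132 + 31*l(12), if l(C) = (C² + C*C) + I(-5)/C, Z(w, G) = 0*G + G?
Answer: 54329/6 ≈ 9054.8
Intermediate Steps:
Z(w, G) = G (Z(w, G) = 0 + G = G)
I(s) = -2
l(C) = -2/C + 2*C² (l(C) = (C² + C*C) - 2/C = (C² + C²) - 2/C = 2*C² - 2/C = -2/C + 2*C²)
132 + 31*l(12) = 132 + 31*(2*(-1 + 12³)/12) = 132 + 31*(2*(1/12)*(-1 + 1728)) = 132 + 31*(2*(1/12)*1727) = 132 + 31*(1727/6) = 132 + 53537/6 = 54329/6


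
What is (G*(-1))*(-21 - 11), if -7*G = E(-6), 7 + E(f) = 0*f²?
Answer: 32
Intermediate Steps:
E(f) = -7 (E(f) = -7 + 0*f² = -7 + 0 = -7)
G = 1 (G = -⅐*(-7) = 1)
(G*(-1))*(-21 - 11) = (1*(-1))*(-21 - 11) = -1*(-32) = 32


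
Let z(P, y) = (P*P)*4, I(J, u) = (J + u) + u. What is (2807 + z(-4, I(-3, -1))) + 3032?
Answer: 5903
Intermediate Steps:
I(J, u) = J + 2*u
z(P, y) = 4*P² (z(P, y) = P²*4 = 4*P²)
(2807 + z(-4, I(-3, -1))) + 3032 = (2807 + 4*(-4)²) + 3032 = (2807 + 4*16) + 3032 = (2807 + 64) + 3032 = 2871 + 3032 = 5903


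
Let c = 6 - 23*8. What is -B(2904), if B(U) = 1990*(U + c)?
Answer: -5424740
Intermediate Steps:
c = -178 (c = 6 - 184 = -178)
B(U) = -354220 + 1990*U (B(U) = 1990*(U - 178) = 1990*(-178 + U) = -354220 + 1990*U)
-B(2904) = -(-354220 + 1990*2904) = -(-354220 + 5778960) = -1*5424740 = -5424740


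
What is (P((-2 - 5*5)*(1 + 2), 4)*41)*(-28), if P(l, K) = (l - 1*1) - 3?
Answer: 97580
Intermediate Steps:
P(l, K) = -4 + l (P(l, K) = (l - 1) - 3 = (-1 + l) - 3 = -4 + l)
(P((-2 - 5*5)*(1 + 2), 4)*41)*(-28) = ((-4 + (-2 - 5*5)*(1 + 2))*41)*(-28) = ((-4 + (-2 - 25)*3)*41)*(-28) = ((-4 - 27*3)*41)*(-28) = ((-4 - 81)*41)*(-28) = -85*41*(-28) = -3485*(-28) = 97580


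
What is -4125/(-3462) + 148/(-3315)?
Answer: 4387333/3825510 ≈ 1.1469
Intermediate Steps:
-4125/(-3462) + 148/(-3315) = -4125*(-1/3462) + 148*(-1/3315) = 1375/1154 - 148/3315 = 4387333/3825510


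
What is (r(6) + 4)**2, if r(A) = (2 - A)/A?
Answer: 100/9 ≈ 11.111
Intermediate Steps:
r(A) = (2 - A)/A
(r(6) + 4)**2 = ((2 - 1*6)/6 + 4)**2 = ((2 - 6)/6 + 4)**2 = ((1/6)*(-4) + 4)**2 = (-2/3 + 4)**2 = (10/3)**2 = 100/9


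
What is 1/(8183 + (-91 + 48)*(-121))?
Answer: 1/13386 ≈ 7.4705e-5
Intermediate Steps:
1/(8183 + (-91 + 48)*(-121)) = 1/(8183 - 43*(-121)) = 1/(8183 + 5203) = 1/13386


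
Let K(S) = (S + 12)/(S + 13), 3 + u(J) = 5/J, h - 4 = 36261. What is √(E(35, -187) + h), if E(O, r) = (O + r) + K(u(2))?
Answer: 8*√14107/5 ≈ 190.04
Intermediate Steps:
h = 36265 (h = 4 + 36261 = 36265)
u(J) = -3 + 5/J
K(S) = (12 + S)/(13 + S)
E(O, r) = 23/25 + O + r (E(O, r) = (O + r) + (12 + (-3 + 5/2))/(13 + (-3 + 5/2)) = (O + r) + (12 - ½)/(13 - ½) = (O + r) + (23/2)/(25/2) = (O + r) + (2/25)*(23/2) = (O + r) + 23/25 = 23/25 + O + r)
√(E(35, -187) + h) = √((23/25 + 35 - 187) + 36265) = √(-3777/25 + 36265) = √(902848/25) = 8*√14107/5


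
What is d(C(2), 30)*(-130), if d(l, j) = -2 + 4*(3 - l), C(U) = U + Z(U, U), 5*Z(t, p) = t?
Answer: -52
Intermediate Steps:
Z(t, p) = t/5
C(U) = 6*U/5 (C(U) = U + U/5 = 6*U/5)
d(l, j) = 10 - 4*l (d(l, j) = -2 + (12 - 4*l) = 10 - 4*l)
d(C(2), 30)*(-130) = (10 - 24*2/5)*(-130) = (10 - 4*12/5)*(-130) = (10 - 48/5)*(-130) = (⅖)*(-130) = -52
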